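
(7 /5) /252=1 /180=0.01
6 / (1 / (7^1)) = 42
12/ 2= 6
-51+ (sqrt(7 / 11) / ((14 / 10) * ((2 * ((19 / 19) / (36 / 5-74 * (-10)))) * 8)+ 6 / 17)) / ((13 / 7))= -51+ 55573 * sqrt(77) / 434720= -49.88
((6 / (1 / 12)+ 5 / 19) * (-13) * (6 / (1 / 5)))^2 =286728120900 / 361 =794260722.71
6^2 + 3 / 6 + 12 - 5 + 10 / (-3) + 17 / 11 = 2753 / 66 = 41.71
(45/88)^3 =91125/681472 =0.13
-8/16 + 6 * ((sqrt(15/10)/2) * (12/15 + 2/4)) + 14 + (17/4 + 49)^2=39 * sqrt(6)/20 + 45585/16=2853.84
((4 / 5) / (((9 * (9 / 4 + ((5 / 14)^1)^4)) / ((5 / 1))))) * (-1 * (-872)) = 133995008 / 783549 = 171.01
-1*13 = -13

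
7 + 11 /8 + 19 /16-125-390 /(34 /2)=-37639 /272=-138.38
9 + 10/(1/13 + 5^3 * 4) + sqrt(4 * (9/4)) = 12.02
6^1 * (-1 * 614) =-3684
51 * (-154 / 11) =-714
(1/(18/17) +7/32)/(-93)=-335/26784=-0.01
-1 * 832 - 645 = -1477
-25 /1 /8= -25 /8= -3.12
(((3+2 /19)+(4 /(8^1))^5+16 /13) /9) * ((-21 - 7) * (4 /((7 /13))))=-34519 /342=-100.93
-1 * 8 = -8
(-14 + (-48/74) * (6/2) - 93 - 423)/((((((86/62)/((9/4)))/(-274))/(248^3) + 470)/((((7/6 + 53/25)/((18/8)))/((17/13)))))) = -480670955976180736/380198730705864675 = -1.26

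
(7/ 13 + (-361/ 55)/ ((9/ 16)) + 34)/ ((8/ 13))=147167/ 3960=37.16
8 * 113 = 904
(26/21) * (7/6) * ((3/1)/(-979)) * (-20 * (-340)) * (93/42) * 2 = -2740400/20559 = -133.29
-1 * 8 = -8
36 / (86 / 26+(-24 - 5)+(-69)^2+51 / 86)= 40248 / 5294737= 0.01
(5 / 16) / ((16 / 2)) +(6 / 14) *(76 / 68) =7891 / 15232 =0.52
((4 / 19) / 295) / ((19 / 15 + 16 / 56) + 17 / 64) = 5376 / 13695257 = 0.00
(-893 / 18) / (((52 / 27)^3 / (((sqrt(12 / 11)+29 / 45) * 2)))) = -1952991 * sqrt(33) / 773344 - 6292971 / 703040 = -23.46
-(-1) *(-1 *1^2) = -1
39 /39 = 1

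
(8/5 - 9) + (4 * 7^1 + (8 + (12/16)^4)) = 37013/1280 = 28.92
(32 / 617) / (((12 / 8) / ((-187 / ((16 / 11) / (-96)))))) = 263296 / 617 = 426.74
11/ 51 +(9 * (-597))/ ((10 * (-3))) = 91451/ 510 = 179.32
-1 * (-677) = 677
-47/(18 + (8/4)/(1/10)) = -47/38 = -1.24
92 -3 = 89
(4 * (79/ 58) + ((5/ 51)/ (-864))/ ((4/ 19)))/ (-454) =-27845693/ 2320586496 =-0.01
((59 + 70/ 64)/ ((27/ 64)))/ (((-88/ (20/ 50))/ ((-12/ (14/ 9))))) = 1923/ 385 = 4.99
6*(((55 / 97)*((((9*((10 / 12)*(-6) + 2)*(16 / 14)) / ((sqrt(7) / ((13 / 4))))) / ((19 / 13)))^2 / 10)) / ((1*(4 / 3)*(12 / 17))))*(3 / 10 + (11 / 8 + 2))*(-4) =-35041690827 / 9804760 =-3573.95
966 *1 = 966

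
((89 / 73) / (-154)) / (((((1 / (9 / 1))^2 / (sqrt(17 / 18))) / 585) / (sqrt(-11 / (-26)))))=-108135 * sqrt(2431) / 22484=-237.13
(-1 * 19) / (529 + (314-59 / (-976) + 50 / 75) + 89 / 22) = -611952 / 27305059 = -0.02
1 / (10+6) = 1 / 16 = 0.06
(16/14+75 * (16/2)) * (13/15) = 54704/105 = 520.99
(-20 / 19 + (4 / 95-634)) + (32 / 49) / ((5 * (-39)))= -115283594 / 181545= -635.01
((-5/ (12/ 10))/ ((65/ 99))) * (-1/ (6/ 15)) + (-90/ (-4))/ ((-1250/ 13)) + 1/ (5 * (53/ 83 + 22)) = 47755454/ 3053375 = 15.64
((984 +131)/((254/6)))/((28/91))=85.60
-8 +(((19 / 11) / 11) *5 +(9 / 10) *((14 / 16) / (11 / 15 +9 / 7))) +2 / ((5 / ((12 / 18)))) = -40375267 / 6156480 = -6.56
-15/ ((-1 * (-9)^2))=5/ 27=0.19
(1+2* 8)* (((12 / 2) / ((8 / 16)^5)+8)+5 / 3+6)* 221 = 2340611 / 3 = 780203.67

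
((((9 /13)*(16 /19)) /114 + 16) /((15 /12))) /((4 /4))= 300448 /23465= 12.80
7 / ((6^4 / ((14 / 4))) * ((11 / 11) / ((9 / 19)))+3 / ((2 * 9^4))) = 214326 / 23934535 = 0.01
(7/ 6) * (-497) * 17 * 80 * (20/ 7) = -2253066.67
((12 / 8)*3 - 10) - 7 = -25 / 2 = -12.50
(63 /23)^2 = 3969 /529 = 7.50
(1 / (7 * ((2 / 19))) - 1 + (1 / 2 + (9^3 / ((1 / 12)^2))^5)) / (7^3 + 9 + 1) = 89237653514772547221061638 / 2471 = 36113983615852912675459.99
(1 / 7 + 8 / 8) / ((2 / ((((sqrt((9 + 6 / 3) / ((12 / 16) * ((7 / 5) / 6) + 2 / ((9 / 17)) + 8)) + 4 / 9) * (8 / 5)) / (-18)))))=-32 * sqrt(473330) / 451815 - 64 / 2835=-0.07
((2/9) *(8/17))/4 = 4/153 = 0.03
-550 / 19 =-28.95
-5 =-5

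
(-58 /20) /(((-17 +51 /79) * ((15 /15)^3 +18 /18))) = 2291 /25840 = 0.09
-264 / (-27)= 88 / 9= 9.78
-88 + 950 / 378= -16157 / 189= -85.49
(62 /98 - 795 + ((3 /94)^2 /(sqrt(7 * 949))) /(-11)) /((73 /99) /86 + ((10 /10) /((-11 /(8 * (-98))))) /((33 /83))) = -98524008 /22234583 - 38313 * sqrt(6643) /492747689871346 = -4.43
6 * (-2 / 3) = -4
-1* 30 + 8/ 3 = -82/ 3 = -27.33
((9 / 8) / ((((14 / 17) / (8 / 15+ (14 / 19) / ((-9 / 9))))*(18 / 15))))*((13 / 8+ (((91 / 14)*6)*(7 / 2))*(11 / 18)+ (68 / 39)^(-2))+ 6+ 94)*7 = -74572369 / 248064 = -300.62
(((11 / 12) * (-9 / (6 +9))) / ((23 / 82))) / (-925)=451 / 212750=0.00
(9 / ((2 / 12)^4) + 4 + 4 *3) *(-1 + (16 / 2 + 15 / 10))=99280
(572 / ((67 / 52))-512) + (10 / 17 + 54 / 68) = -151891 / 2278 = -66.68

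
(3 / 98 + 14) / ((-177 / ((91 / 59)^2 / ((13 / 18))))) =-53625 / 205379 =-0.26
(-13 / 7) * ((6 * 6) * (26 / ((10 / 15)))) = -18252 / 7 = -2607.43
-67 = -67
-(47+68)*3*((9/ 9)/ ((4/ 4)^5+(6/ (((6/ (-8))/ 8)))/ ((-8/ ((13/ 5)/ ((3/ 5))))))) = -1035/ 107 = -9.67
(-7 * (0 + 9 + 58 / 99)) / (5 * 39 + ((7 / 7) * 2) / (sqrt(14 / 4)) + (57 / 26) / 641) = -279849648949598 / 813251521421405 + 3690260317016 * sqrt(14) / 7319263692792645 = -0.34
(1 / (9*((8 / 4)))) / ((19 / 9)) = 0.03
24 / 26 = 12 / 13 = 0.92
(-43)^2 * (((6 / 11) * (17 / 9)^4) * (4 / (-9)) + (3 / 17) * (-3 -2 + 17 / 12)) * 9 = -101224398067 / 1635876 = -61877.79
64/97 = 0.66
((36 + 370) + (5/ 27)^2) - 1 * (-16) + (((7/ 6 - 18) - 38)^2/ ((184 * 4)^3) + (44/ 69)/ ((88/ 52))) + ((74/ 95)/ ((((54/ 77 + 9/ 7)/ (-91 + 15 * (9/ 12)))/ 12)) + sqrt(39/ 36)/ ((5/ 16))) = 8 * sqrt(39)/ 15 + 88712157901850671/ 1877558551511040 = 50.58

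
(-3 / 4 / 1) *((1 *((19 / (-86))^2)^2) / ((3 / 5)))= -651605 / 218803264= -0.00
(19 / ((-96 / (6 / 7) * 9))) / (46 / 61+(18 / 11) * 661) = -12749 / 732094272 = -0.00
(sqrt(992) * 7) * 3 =84 * sqrt(62) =661.42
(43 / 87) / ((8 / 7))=301 / 696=0.43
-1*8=-8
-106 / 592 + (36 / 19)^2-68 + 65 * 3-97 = 3570163 / 106856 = 33.41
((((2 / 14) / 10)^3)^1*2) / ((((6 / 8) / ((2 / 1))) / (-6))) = -4 / 42875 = -0.00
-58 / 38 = -29 / 19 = -1.53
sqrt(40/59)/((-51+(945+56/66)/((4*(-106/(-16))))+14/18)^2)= 27531009*sqrt(590)/171460862998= 0.00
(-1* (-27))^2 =729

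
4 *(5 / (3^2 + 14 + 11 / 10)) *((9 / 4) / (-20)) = -45 / 482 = -0.09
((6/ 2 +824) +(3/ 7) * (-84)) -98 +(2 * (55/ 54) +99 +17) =21898/ 27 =811.04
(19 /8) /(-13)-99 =-10315 /104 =-99.18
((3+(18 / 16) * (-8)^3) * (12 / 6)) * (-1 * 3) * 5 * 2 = 34380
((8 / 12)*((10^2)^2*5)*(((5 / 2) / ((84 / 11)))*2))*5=6875000 / 63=109126.98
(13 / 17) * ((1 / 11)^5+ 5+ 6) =23030306 / 2737867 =8.41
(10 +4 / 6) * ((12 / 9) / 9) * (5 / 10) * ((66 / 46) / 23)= 704 / 14283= 0.05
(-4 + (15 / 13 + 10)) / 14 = 93 / 182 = 0.51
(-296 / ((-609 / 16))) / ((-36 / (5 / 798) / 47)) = -0.06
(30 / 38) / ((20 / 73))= 219 / 76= 2.88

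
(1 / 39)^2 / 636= 1 / 967356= 0.00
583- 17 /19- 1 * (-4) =11136 /19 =586.11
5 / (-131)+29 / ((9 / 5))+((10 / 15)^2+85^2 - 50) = 8478799 / 1179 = 7191.52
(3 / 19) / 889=3 / 16891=0.00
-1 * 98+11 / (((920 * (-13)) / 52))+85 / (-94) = -534836 / 5405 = -98.95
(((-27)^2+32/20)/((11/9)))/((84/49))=76713/220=348.70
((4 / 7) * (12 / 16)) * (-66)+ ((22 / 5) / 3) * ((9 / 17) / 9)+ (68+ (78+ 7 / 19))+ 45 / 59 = 237980534 / 2000985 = 118.93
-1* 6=-6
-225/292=-0.77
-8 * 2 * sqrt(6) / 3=-16 * sqrt(6) / 3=-13.06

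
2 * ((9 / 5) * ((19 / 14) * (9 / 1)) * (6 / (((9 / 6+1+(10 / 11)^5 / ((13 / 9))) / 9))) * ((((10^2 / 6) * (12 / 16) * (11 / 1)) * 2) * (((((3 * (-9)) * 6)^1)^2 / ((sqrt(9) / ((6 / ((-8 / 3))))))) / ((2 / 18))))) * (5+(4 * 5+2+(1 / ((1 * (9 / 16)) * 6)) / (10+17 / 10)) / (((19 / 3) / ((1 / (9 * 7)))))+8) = -61969394634879674844 / 120229487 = -515425925712.21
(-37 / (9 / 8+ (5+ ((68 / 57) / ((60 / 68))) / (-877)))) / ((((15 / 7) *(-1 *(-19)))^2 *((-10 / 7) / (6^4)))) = 57697956288 / 17448016825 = 3.31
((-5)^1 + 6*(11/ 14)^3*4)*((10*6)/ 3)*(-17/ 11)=-774520/ 3773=-205.28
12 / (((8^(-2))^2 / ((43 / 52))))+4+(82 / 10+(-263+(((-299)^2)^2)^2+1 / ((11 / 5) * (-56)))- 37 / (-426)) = 544807627020035933673238579 / 8528520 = 63880676485490557995.20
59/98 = 0.60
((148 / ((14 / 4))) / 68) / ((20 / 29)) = 1073 / 1190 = 0.90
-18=-18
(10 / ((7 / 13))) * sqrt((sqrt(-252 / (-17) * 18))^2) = 2340 * sqrt(238) / 119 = 303.36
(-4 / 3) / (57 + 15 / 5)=-0.02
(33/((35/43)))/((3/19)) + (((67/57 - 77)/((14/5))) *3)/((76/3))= 12815153/50540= 253.56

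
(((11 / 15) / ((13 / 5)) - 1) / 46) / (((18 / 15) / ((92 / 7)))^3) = -1058000 / 51597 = -20.51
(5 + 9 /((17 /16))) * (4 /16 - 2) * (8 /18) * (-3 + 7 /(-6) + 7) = -1603 /54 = -29.69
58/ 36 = 29/ 18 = 1.61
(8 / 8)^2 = 1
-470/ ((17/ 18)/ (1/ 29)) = -8460/ 493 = -17.16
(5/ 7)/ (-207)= -5/ 1449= -0.00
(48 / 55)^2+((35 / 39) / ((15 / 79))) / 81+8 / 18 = 36249133 / 28667925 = 1.26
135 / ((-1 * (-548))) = 135 / 548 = 0.25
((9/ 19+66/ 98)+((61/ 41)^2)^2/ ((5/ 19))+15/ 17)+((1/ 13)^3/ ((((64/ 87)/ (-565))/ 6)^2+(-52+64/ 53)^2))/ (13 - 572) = 893660631918520963315115232070565609/ 43278671379287715477260168387398480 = 20.65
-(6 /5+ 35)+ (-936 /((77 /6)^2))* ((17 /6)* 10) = -5846749 /29645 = -197.23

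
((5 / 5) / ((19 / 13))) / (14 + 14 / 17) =221 / 4788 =0.05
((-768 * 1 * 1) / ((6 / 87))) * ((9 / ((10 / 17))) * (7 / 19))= -5963328 / 95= -62771.87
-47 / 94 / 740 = -1 / 1480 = -0.00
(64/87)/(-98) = -0.01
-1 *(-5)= 5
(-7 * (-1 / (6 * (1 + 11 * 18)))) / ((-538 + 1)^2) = 7 / 344312586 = 0.00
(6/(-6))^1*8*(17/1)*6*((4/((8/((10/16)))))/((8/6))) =-765/4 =-191.25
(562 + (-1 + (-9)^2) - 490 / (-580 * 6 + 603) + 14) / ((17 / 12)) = 1078744 / 2329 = 463.18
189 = 189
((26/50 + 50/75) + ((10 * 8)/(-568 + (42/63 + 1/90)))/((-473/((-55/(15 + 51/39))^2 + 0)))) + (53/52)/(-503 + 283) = 1254538012459421/1058302405102800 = 1.19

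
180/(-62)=-90/31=-2.90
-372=-372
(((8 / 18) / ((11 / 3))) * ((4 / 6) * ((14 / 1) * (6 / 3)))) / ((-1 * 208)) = -14 / 1287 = -0.01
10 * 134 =1340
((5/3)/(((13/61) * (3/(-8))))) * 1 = -2440/117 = -20.85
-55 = -55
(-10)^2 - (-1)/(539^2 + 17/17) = 29052201/290522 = 100.00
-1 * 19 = -19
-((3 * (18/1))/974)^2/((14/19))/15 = -4617/16601830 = -0.00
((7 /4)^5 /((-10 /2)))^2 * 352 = 3107227739 /819200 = 3793.00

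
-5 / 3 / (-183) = 5 / 549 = 0.01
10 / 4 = 5 / 2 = 2.50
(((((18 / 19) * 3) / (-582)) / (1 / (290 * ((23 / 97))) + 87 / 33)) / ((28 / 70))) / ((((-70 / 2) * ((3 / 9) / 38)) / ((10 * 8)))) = 158479200 / 132063463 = 1.20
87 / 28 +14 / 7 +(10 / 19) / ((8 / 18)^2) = 8269 / 1064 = 7.77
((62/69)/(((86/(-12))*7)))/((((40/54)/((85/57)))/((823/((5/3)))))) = -11710467/657685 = -17.81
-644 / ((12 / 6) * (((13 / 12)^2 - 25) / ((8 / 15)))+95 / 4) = 9.82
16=16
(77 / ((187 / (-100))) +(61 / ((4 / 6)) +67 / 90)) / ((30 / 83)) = 3242561 / 22950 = 141.29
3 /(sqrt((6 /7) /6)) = 3 *sqrt(7) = 7.94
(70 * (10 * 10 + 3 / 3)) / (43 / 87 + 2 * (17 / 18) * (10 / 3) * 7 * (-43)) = -5535810 / 1483543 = -3.73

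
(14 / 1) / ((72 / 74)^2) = 9583 / 648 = 14.79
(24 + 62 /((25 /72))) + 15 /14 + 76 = 97871 /350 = 279.63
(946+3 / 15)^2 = 895294.44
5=5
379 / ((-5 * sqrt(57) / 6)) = -758 * sqrt(57) / 95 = -60.24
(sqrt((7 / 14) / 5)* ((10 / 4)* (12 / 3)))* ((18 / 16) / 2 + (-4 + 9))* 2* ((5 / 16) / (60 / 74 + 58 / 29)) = 16465* sqrt(10) / 13312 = 3.91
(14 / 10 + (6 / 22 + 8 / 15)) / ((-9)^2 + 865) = 182 / 78045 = 0.00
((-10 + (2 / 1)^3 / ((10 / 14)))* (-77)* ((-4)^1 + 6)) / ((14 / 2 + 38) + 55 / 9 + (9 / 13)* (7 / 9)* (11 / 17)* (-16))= -4.06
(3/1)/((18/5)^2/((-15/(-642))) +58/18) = 3375/627649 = 0.01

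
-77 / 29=-2.66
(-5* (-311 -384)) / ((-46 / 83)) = -288425 / 46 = -6270.11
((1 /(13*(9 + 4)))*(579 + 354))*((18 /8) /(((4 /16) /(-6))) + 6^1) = -44784 /169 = -264.99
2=2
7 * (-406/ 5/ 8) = -1421/ 20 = -71.05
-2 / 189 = -0.01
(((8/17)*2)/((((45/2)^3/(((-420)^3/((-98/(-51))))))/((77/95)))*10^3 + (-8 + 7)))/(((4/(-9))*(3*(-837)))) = -68992/111625389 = -0.00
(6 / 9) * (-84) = -56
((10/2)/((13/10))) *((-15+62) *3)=7050/13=542.31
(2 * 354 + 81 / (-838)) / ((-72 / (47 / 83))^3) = -20530063843 / 59614860266496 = -0.00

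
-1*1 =-1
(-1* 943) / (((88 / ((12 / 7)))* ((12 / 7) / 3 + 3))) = -2829 / 550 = -5.14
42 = 42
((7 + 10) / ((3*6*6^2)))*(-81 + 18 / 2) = -1.89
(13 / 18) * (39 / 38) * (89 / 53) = 15041 / 12084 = 1.24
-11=-11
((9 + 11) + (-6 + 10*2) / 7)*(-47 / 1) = -1034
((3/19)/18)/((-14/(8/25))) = -2/9975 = -0.00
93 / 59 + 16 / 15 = 2339 / 885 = 2.64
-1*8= -8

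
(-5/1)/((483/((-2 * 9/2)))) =15/161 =0.09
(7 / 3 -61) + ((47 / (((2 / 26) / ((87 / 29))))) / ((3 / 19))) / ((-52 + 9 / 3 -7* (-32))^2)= -5355173 / 91875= -58.29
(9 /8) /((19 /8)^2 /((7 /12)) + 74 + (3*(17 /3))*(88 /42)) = 378 /40081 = 0.01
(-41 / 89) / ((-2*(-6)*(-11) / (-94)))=-1927 / 5874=-0.33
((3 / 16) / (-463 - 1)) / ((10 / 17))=-51 / 74240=-0.00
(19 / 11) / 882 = 19 / 9702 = 0.00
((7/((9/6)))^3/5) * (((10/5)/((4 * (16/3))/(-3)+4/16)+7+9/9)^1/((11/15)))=5224576/24453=213.66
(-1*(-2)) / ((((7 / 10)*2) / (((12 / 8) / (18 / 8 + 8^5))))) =60 / 917567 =0.00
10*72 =720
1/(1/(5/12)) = 5/12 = 0.42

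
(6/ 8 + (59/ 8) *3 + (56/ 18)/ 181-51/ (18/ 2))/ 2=224483/ 26064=8.61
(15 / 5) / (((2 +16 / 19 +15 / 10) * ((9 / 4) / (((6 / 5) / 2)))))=152 / 825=0.18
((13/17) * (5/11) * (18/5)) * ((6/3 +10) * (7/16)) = 2457/374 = 6.57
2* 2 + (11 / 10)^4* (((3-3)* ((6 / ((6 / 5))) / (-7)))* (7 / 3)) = 4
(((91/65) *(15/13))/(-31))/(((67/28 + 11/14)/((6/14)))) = -0.01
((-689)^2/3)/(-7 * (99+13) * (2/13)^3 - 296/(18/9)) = -1042962037/994284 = -1048.96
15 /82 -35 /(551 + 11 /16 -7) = 2423 /20418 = 0.12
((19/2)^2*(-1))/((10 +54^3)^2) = -361/99192242704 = -0.00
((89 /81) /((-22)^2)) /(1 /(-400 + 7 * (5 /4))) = -139285 /156816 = -0.89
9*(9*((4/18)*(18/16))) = 20.25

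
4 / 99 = 0.04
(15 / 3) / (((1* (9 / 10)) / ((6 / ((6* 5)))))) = 10 / 9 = 1.11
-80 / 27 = -2.96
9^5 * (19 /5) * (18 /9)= 448772.40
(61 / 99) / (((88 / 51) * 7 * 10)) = 1037 / 203280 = 0.01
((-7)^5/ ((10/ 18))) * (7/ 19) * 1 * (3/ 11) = -3176523/ 1045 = -3039.73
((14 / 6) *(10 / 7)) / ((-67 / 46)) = -460 / 201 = -2.29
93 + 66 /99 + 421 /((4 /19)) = 25121 /12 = 2093.42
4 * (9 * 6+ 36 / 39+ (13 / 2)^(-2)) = 37144 / 169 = 219.79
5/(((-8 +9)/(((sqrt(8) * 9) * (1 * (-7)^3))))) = -30870 * sqrt(2) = -43656.77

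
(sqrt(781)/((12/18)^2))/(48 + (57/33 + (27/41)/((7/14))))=4059*sqrt(781)/92084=1.23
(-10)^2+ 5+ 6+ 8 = 119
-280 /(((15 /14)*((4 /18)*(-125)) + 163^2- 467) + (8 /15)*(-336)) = -29400 /2718769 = -0.01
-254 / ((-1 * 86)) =127 / 43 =2.95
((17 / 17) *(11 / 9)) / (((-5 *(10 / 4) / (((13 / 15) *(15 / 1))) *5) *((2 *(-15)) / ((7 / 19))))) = 1001 / 320625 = 0.00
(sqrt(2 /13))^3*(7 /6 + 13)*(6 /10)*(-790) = -13430*sqrt(26) /169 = -405.21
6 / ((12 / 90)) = 45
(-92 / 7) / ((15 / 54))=-1656 / 35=-47.31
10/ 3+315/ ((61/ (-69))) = -64595/ 183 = -352.98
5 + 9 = 14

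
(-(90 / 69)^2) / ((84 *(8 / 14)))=-75 / 2116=-0.04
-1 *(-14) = 14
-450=-450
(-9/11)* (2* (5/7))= -90/77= -1.17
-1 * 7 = -7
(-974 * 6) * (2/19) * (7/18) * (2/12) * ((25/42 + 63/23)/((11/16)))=-25098032/129789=-193.38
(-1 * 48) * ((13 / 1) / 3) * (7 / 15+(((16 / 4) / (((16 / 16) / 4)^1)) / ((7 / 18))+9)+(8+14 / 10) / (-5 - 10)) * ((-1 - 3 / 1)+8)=-7277504 / 175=-41585.74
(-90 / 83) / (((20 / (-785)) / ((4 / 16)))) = 7065 / 664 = 10.64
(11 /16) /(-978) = -11 /15648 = -0.00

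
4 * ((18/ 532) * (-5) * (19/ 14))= -45/ 49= -0.92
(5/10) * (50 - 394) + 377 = 205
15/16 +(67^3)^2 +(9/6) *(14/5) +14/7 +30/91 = 658537022244681/7280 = 90458382176.47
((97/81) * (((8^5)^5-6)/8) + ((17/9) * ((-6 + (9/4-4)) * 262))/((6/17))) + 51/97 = 88865492474640983460562457/15714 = 5655179615288340553682.22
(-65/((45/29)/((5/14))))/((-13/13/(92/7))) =86710/441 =196.62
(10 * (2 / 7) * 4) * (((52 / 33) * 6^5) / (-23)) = -10782720 / 1771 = -6088.49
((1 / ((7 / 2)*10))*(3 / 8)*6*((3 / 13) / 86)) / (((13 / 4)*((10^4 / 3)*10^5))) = 81 / 508690000000000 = 0.00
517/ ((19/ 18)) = 9306/ 19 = 489.79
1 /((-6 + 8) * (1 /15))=15 /2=7.50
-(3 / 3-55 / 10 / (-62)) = -135 / 124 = -1.09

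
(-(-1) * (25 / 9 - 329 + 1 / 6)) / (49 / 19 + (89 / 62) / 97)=-335313577 / 2667393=-125.71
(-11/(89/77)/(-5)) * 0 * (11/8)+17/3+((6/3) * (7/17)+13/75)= 6.66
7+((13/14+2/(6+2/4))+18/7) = 10.81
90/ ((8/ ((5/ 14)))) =225/ 56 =4.02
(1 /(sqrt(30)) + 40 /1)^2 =(sqrt(30) + 1200)^2 /900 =1614.64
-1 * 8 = -8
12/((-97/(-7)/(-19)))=-1596/97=-16.45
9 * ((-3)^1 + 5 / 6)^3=-2197 / 24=-91.54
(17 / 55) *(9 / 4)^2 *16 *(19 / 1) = 26163 / 55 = 475.69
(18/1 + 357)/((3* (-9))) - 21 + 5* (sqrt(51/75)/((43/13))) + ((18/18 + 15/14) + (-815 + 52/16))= -212831/252 + 13* sqrt(17)/43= -843.32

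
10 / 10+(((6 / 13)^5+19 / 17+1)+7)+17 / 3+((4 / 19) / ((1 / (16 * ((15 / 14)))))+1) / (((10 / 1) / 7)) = 68472346849 / 3597829170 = 19.03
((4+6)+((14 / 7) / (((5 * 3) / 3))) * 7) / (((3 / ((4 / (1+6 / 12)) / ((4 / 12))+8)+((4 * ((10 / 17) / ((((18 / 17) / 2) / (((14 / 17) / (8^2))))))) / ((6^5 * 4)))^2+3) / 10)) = 46381554531827712 / 1155009414612169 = 40.16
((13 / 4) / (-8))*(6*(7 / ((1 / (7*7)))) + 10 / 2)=-26819 / 32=-838.09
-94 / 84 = -47 / 42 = -1.12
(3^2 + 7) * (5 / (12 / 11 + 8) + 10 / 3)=932 / 15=62.13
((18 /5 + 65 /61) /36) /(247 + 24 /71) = 101033 /192819780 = 0.00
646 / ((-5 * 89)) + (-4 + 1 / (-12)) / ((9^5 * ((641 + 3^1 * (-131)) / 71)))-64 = -5118308401979 / 78199771680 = -65.45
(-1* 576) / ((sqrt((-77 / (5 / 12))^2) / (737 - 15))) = -173280 / 77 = -2250.39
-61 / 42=-1.45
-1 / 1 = -1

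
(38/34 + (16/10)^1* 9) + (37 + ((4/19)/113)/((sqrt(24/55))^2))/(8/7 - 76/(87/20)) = 13.25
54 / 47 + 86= 4096 / 47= 87.15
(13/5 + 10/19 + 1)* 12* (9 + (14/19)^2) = 472.53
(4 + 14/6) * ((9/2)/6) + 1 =23/4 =5.75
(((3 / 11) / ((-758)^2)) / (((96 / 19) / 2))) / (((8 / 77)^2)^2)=60718889 / 37654626304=0.00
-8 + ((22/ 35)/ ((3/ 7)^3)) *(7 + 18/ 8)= 65.86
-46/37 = -1.24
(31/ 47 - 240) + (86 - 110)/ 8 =-11390/ 47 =-242.34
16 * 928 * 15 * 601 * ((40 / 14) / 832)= 459665.93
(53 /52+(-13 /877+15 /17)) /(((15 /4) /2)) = 585098 /581451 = 1.01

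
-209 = -209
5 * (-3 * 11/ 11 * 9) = -135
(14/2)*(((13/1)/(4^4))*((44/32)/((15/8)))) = 0.26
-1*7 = -7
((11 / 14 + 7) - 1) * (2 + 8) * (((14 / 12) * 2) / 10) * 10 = 475 / 3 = 158.33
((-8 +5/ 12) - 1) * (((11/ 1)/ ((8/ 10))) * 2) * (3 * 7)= -4956.88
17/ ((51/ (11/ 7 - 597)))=-4168/ 21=-198.48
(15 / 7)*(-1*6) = -90 / 7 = -12.86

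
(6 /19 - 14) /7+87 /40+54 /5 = 58627 /5320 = 11.02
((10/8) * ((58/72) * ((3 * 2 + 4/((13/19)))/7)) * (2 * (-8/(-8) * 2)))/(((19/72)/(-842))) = -5371960/247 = -21748.83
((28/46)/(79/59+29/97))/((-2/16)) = -320488/107801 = -2.97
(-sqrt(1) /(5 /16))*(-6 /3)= 32 /5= 6.40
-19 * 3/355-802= -284767/355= -802.16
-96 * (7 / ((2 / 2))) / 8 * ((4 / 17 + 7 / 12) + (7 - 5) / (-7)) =-761 / 17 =-44.76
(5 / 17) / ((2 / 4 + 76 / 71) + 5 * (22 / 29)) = 20590 / 375479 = 0.05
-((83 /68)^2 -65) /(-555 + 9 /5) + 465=5945874205 /12789984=464.89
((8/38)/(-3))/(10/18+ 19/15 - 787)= 60/671327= 0.00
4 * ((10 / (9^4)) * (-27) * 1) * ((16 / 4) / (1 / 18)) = -320 / 27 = -11.85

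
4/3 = 1.33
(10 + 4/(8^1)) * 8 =84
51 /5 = 10.20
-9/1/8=-9/8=-1.12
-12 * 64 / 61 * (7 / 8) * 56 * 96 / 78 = -602112 / 793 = -759.28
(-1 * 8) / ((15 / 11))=-88 / 15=-5.87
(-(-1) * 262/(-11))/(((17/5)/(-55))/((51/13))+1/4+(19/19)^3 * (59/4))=-9825/6181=-1.59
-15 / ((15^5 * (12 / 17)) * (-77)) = 17 / 46777500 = 0.00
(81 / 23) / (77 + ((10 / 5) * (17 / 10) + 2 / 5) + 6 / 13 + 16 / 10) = 5265 / 123878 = 0.04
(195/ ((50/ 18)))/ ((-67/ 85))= -5967/ 67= -89.06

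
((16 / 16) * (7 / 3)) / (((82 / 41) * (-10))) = -7 / 60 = -0.12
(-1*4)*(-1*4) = 16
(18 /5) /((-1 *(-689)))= 18 /3445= 0.01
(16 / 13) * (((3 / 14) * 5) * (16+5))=360 / 13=27.69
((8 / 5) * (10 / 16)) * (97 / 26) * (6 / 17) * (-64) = -18624 / 221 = -84.27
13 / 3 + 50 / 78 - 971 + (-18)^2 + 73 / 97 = -2425936 / 3783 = -641.27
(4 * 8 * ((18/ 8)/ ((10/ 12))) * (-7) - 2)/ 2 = -1517/ 5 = -303.40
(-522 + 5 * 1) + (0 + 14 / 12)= -3095 / 6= -515.83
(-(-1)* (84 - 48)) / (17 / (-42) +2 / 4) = 378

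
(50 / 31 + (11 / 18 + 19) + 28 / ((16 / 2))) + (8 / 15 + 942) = 1349324 / 1395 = 967.26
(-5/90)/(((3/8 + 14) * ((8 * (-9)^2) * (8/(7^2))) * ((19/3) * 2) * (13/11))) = -539/220877280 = -0.00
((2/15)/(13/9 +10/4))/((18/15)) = 0.03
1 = 1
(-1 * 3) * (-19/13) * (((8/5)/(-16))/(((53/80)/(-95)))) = 43320/689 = 62.87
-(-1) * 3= 3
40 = 40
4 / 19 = 0.21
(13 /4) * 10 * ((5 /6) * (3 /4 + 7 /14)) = 33.85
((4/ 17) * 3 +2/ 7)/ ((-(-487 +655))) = -59/ 9996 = -0.01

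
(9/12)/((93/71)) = 71/124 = 0.57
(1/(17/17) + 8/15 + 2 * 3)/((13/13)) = 113/15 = 7.53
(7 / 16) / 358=7 / 5728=0.00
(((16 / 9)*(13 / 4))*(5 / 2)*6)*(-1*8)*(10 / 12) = -5200 / 9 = -577.78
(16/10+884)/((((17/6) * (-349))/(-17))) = 26568/1745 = 15.23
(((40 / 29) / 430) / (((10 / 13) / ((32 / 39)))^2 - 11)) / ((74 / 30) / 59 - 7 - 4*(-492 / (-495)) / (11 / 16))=18275840 / 734714476869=0.00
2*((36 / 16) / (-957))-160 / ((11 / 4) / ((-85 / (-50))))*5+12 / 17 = -5356235 / 10846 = -493.84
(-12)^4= 20736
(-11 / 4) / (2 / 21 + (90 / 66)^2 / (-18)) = 27951 / 82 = 340.87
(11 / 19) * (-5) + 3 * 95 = 5360 / 19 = 282.11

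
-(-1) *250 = 250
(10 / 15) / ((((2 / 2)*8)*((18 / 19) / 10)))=95 / 108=0.88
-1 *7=-7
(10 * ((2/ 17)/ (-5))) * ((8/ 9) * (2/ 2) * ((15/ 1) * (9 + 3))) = -640/ 17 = -37.65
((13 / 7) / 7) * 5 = 65 / 49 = 1.33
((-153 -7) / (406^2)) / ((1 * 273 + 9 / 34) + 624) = -0.00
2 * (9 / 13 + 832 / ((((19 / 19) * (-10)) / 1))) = -10726 / 65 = -165.02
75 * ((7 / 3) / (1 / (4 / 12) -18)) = -11.67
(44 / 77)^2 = 0.33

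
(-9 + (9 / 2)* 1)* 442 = -1989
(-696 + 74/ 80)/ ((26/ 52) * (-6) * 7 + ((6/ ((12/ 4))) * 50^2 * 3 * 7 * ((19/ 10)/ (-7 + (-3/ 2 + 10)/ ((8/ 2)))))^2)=-4698707/ 11320959858040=-0.00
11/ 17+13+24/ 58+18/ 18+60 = 37005/ 493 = 75.06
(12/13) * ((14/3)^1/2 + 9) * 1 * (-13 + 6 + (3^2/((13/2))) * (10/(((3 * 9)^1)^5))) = -19731338728/269440587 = -73.23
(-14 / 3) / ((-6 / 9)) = 7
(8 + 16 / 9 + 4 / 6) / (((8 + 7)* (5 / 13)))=1222 / 675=1.81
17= 17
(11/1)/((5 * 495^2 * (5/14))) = 14/556875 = 0.00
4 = 4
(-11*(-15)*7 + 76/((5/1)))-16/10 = 5843/5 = 1168.60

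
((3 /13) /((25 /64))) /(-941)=-192 /305825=-0.00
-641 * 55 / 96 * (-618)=3631265 / 16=226954.06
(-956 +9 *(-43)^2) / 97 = 15685 / 97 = 161.70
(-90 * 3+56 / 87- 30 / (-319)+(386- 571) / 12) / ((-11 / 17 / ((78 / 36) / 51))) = 14166763 / 757944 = 18.69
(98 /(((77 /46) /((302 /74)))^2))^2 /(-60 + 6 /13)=-60521887491287456 /10619121794787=-5699.33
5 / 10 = 1 / 2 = 0.50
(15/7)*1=15/7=2.14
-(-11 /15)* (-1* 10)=-22 /3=-7.33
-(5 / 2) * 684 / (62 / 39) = -33345 / 31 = -1075.65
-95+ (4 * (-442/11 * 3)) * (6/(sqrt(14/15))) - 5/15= -15912 * sqrt(210)/77 - 286/3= -3089.97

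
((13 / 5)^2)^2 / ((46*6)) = 28561 / 172500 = 0.17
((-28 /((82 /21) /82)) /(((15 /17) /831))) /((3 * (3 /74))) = -68299336 /15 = -4553289.07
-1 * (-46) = 46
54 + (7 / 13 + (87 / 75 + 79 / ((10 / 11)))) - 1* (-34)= 114789 / 650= 176.60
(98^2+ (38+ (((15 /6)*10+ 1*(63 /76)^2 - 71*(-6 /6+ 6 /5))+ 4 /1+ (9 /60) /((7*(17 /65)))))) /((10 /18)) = 298713247479 /17183600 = 17383.62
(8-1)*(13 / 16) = 91 / 16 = 5.69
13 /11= 1.18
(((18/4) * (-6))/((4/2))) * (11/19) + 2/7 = -2003/266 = -7.53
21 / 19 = 1.11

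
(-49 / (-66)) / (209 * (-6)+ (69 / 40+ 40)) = -980 / 1600203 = -0.00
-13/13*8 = -8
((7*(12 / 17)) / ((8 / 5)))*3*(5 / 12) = 525 / 136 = 3.86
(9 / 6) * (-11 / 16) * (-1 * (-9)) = -297 / 32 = -9.28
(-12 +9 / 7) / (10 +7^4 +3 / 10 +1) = -0.00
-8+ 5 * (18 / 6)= 7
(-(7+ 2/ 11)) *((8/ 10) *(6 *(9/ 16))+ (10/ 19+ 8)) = -168507/ 2090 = -80.63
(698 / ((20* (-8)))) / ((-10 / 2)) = 349 / 400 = 0.87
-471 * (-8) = 3768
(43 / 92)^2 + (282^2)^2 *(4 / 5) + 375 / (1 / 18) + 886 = 214107921161821 / 42320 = 5059260897.02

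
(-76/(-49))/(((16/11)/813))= 169917/196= 866.92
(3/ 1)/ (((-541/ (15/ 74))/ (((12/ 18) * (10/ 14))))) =-75/ 140119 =-0.00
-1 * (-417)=417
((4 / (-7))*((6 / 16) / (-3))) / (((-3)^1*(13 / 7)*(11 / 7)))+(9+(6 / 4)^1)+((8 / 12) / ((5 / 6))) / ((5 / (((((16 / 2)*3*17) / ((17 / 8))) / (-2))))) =-52211 / 10725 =-4.87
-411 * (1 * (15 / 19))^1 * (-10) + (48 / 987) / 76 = 20282854 / 6251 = 3244.74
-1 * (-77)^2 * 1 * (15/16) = -88935/16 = -5558.44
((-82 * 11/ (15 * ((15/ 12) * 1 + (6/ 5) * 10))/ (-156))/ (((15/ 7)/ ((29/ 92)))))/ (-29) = -3157/ 21393450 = -0.00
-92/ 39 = -2.36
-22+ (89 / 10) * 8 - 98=-244 / 5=-48.80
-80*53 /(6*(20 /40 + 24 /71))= -301040 /357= -843.25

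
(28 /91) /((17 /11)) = 44 /221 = 0.20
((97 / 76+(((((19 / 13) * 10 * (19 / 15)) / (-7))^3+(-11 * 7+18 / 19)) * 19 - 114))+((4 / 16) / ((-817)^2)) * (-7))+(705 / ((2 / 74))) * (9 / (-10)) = -689526454131259309 / 27162019073826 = -25385.68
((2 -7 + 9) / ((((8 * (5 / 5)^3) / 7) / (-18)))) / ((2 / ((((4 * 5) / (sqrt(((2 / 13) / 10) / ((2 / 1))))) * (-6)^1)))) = 3780 * sqrt(130) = 43098.63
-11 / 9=-1.22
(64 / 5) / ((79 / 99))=6336 / 395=16.04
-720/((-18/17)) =680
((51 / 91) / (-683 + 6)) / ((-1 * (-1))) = -51 / 61607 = -0.00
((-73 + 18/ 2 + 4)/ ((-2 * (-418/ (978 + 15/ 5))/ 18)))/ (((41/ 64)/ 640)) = -10849075200/ 8569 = -1266084.16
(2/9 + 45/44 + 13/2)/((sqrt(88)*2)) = 3067*sqrt(22)/34848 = 0.41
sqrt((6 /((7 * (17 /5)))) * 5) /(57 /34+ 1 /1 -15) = -10 * sqrt(714) /2933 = -0.09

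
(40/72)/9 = 5/81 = 0.06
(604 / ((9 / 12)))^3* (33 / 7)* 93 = 4808893607936 / 21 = 228994933711.24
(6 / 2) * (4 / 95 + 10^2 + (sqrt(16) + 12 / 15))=5976 / 19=314.53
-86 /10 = -43 /5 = -8.60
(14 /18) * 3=7 /3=2.33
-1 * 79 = -79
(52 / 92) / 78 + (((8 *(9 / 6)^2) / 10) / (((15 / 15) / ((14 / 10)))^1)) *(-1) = -8669 / 3450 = -2.51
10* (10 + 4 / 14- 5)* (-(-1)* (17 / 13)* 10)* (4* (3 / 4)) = 188700 / 91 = 2073.63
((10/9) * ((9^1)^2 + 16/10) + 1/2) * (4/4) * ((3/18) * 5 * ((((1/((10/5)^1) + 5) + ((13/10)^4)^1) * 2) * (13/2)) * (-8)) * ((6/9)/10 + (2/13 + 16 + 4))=-547267979203/405000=-1351278.96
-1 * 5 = -5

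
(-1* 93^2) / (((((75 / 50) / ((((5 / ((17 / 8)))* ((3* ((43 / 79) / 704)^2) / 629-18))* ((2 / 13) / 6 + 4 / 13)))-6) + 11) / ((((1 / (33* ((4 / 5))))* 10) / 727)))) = -4206840555448610625 / 4568464684490940134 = -0.92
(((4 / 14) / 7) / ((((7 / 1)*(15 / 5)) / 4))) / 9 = 8 / 9261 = 0.00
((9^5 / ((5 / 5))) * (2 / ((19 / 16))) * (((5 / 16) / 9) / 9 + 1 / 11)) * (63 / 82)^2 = 3908984751 / 702658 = 5563.14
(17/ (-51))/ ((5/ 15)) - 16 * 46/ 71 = -807/ 71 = -11.37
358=358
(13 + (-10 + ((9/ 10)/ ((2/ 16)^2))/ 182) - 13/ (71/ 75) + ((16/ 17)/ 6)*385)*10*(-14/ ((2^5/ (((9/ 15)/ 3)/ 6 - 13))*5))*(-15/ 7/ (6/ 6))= -16014860423/ 13180440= -1215.05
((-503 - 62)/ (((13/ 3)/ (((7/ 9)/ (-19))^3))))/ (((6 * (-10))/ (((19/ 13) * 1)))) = -38759/ 177902244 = -0.00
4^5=1024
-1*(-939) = 939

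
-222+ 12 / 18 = -664 / 3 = -221.33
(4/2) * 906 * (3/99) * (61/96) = 9211/264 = 34.89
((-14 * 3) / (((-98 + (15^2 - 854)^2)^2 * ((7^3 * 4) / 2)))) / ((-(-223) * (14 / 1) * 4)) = -3 / 95736242112281288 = -0.00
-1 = -1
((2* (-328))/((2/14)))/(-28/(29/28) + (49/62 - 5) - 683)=8256416/1284211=6.43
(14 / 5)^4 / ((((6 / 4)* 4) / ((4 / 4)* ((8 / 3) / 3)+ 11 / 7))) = 85064 / 3375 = 25.20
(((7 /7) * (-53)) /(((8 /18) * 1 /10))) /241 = -2385 /482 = -4.95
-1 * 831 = -831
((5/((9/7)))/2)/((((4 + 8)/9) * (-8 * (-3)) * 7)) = 5/576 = 0.01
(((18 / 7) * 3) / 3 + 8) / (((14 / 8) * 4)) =74 / 49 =1.51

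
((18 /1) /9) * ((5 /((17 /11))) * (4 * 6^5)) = 3421440 /17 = 201261.18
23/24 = 0.96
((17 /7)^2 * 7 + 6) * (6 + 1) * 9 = 2979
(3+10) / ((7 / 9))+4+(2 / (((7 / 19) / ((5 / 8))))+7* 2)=1067 / 28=38.11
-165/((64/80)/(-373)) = 307725/4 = 76931.25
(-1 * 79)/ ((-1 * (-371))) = -79/ 371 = -0.21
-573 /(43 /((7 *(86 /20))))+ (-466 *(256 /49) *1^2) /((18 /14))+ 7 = -1441243 /630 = -2287.69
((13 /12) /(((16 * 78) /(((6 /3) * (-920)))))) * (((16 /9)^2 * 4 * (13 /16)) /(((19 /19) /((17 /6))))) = -101660 /2187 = -46.48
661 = 661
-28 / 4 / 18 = -7 / 18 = -0.39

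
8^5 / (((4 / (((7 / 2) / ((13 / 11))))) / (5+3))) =2523136 / 13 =194087.38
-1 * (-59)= 59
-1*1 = -1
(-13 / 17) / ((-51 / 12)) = 52 / 289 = 0.18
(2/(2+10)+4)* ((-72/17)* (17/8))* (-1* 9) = 675/2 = 337.50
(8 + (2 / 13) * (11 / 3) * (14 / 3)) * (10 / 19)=5.60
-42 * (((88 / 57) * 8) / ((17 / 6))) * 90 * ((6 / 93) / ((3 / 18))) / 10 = -6386688 / 10013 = -637.84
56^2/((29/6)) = 18816/29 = 648.83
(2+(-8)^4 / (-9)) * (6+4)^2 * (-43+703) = -89716000 / 3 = -29905333.33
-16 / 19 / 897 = -16 / 17043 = -0.00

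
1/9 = 0.11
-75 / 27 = -25 / 9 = -2.78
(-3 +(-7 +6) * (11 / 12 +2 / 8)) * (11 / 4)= -275 / 24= -11.46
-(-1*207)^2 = -42849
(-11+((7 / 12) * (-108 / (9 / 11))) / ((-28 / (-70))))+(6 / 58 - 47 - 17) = -15509 / 58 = -267.40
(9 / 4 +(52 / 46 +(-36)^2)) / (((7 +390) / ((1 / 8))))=119543 / 292192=0.41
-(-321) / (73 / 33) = 10593 / 73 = 145.11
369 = 369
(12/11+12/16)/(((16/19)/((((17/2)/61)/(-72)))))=-2907/687104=-0.00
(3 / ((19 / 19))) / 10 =0.30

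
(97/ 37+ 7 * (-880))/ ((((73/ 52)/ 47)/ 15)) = -8351991180/ 2701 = -3092184.81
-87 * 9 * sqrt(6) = -783 * sqrt(6) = -1917.95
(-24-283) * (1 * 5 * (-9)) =13815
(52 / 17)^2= 2704 / 289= 9.36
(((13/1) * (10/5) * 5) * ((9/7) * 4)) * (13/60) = 1014/7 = 144.86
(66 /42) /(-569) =-11 /3983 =-0.00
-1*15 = -15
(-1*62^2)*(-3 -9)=46128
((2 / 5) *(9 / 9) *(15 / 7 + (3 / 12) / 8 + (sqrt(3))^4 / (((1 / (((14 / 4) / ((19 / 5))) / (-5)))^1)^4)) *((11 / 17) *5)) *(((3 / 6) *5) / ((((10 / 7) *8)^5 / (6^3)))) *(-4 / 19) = -2674904574573 / 1622736240640000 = -0.00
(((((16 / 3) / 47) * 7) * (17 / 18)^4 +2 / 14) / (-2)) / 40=-0.01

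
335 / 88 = 3.81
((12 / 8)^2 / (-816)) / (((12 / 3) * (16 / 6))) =-9 / 34816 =-0.00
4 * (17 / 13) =68 / 13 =5.23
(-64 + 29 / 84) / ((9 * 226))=-5347 / 170856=-0.03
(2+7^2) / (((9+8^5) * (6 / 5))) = 85 / 65554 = 0.00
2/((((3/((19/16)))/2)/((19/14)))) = 361/168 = 2.15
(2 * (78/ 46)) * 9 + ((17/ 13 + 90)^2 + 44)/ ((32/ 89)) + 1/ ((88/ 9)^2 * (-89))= 62528635624791/ 2678982592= 23340.44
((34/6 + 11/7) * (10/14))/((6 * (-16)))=-95/1764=-0.05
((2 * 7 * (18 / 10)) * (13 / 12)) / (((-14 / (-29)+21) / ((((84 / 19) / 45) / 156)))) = 0.00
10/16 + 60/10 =53/8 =6.62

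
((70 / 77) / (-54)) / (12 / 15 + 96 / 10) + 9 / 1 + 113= 1884143 / 15444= 122.00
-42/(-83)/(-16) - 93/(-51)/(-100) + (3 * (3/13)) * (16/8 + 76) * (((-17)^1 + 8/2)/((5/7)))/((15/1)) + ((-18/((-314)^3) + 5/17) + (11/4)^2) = -25211079446223/436833521840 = -57.71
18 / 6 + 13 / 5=28 / 5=5.60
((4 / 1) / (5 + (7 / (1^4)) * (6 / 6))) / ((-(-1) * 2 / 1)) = 1 / 6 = 0.17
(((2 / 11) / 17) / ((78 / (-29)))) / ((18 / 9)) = -29 / 14586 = -0.00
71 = 71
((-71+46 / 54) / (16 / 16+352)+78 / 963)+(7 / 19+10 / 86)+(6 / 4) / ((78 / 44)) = 13139998519 / 10831476357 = 1.21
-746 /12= -373 /6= -62.17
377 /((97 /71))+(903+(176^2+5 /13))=40547875 /1261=32155.33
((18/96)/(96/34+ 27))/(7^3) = 17/927472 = 0.00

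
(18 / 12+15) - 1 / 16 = 263 / 16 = 16.44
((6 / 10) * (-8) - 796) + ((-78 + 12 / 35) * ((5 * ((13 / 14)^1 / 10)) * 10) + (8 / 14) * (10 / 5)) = -284251 / 245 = -1160.21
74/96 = 37/48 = 0.77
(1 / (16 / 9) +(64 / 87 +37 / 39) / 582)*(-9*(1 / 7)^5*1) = -2977329 / 9833842928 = -0.00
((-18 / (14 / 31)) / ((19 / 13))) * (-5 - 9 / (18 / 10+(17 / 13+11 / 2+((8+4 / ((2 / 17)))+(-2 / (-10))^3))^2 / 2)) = 65405664577305 / 478955131219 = 136.56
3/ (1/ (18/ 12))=9/ 2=4.50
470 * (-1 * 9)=-4230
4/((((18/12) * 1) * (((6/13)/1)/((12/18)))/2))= 208/27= 7.70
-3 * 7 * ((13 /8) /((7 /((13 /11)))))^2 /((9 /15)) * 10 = -714025 /27104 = -26.34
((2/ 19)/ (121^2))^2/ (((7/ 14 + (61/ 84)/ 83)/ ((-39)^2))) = 42417648/ 274479473277427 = 0.00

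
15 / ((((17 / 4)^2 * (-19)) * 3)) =-80 / 5491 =-0.01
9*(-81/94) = -729/94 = -7.76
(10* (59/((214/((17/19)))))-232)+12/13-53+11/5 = -36922651/132145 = -279.41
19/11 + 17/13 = 434/143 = 3.03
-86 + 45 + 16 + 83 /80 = -1917 /80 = -23.96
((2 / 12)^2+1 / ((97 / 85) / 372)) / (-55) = -1138417 / 192060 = -5.93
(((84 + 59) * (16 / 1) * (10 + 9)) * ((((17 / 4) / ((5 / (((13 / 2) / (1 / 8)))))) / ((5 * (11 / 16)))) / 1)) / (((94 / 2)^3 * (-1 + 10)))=13974272 / 23360175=0.60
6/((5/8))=48/5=9.60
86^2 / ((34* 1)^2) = 1849 / 289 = 6.40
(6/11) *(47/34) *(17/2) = 141/22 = 6.41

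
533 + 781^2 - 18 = 610476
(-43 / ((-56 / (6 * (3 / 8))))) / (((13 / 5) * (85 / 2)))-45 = -1113453 / 24752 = -44.98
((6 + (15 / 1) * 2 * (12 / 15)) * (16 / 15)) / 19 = 32 / 19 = 1.68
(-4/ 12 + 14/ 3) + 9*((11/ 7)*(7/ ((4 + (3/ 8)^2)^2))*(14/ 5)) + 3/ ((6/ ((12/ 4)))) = 46351711/ 2106750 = 22.00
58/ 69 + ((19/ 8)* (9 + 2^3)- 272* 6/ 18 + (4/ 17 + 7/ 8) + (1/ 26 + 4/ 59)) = -57861569/ 1199588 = -48.23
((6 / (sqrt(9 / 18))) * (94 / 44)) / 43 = 141 * sqrt(2) / 473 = 0.42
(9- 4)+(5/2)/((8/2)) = 5.62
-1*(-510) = 510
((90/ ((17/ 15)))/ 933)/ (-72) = -25/ 21148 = -0.00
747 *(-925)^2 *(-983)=-628286293125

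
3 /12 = 1 /4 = 0.25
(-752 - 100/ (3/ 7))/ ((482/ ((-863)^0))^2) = -739/ 174243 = -0.00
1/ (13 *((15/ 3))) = 1/ 65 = 0.02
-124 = -124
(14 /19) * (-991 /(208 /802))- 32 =-2813353 /988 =-2847.52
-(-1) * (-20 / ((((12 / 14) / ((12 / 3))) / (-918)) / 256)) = 21934080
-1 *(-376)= 376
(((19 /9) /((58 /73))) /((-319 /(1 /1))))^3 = -2668267603 /4617251788343832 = -0.00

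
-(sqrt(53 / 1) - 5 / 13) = -6.90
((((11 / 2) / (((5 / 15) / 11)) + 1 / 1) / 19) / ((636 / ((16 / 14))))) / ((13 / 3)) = 365 / 91637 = 0.00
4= 4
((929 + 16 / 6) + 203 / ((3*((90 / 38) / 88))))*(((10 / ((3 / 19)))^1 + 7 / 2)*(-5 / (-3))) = 383830.43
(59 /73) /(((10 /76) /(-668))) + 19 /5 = -1496269 /365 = -4099.37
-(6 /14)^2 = -9 /49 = -0.18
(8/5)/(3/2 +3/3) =16/25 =0.64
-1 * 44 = -44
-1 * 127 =-127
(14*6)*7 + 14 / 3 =1778 / 3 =592.67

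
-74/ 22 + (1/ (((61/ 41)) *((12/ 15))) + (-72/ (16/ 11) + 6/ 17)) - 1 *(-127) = 3437133/ 45628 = 75.33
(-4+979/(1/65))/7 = 63631/7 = 9090.14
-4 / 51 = -0.08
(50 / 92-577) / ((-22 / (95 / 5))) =503823 / 1012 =497.85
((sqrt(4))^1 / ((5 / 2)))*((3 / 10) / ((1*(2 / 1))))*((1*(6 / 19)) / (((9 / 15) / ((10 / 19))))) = 12 / 361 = 0.03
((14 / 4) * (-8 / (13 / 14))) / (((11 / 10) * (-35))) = 0.78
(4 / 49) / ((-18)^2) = 1 / 3969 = 0.00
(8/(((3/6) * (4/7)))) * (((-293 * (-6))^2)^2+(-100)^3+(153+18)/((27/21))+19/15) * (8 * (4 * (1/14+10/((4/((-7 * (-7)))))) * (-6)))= -31469797598214024192/5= -6293959519642804838.40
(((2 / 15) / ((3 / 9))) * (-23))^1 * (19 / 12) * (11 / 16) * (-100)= 24035 / 24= 1001.46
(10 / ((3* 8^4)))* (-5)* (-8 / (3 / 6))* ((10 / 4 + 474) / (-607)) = -0.05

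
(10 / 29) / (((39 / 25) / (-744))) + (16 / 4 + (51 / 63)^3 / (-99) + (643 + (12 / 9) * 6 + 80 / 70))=169948794896 / 345648303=491.68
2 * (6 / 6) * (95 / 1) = 190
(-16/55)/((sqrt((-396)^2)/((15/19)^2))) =-20/43681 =-0.00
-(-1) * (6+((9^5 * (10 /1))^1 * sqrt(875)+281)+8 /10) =1439 /5+2952450 * sqrt(35) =17467217.56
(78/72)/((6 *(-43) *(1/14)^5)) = -873964/387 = -2258.30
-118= -118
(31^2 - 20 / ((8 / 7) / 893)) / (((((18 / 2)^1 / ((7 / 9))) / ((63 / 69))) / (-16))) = 11498536 / 621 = 18516.16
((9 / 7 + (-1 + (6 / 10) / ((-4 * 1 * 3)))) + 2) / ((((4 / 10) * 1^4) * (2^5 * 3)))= 313 / 5376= 0.06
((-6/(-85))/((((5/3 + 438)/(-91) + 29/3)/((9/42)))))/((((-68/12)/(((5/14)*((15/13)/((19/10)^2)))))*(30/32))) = -540/8033333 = -0.00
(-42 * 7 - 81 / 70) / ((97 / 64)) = -6816 / 35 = -194.74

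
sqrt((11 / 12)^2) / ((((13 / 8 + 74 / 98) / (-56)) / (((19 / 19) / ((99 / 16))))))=-87808 / 25191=-3.49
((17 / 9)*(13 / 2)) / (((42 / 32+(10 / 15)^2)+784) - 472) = 0.04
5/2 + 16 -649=-1261/2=-630.50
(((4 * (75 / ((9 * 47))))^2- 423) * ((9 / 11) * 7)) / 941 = -58797641 / 22865359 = -2.57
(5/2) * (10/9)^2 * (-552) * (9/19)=-46000/57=-807.02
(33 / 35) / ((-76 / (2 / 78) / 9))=-99 / 34580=-0.00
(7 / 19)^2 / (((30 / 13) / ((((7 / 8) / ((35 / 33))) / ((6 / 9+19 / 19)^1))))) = 21021 / 722000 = 0.03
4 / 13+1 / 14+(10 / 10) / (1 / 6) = 1161 / 182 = 6.38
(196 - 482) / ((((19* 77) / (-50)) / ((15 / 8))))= 4875 / 266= 18.33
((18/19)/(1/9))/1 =162/19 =8.53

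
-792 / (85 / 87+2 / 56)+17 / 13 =-25039117 / 32071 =-780.74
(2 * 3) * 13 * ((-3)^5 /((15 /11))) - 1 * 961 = -74303 /5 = -14860.60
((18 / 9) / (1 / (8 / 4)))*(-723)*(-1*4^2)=46272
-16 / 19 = -0.84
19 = 19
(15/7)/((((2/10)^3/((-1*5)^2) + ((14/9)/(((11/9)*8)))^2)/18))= 60500000/40201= 1504.94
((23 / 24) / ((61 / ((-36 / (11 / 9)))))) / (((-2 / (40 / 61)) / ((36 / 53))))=223560 / 2169343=0.10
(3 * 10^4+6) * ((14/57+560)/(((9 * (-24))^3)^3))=-0.00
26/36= 13/18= 0.72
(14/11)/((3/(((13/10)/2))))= 91/330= 0.28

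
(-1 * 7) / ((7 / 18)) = -18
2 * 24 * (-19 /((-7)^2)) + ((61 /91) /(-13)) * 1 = -154555 /8281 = -18.66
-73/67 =-1.09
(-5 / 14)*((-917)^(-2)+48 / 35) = -0.49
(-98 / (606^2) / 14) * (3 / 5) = -7 / 612060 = -0.00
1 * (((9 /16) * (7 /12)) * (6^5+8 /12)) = 81655 /32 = 2551.72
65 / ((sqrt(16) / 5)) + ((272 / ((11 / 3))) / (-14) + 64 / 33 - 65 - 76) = -58313 / 924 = -63.11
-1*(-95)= 95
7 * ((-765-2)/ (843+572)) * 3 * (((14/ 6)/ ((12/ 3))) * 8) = -75166/ 1415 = -53.12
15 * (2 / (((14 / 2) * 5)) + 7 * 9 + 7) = 7356 / 7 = 1050.86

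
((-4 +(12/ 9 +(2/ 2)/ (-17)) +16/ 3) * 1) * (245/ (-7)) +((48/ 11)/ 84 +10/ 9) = -1061603/ 11781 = -90.11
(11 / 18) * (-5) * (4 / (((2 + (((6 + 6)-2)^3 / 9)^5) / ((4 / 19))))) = -1443420 / 9500000001121931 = -0.00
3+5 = 8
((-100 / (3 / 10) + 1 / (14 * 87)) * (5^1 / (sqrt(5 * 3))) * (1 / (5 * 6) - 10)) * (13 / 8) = 58448819 * sqrt(15) / 32480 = 6969.56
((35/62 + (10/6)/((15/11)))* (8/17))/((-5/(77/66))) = -13958/71145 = -0.20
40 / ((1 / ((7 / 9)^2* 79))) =154840 / 81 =1911.60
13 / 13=1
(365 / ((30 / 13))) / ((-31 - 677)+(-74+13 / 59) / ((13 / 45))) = -727883 / 4433526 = -0.16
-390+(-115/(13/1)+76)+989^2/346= 11263411/4498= 2504.09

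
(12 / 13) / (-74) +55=26449 / 481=54.99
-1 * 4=-4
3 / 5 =0.60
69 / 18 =3.83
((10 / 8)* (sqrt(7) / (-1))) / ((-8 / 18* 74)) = 45* sqrt(7) / 1184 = 0.10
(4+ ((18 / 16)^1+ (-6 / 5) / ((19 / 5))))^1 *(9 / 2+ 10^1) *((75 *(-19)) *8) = -1589925 / 2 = -794962.50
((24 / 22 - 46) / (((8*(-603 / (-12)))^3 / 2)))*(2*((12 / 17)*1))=-988 / 506184129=-0.00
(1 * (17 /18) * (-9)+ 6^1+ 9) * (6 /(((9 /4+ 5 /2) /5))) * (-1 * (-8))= 6240 /19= 328.42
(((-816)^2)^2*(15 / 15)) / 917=443364212736 / 917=483494234.17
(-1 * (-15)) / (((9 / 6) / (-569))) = -5690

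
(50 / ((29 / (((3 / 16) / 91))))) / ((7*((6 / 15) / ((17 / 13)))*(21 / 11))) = 23375 / 26896688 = 0.00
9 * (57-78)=-189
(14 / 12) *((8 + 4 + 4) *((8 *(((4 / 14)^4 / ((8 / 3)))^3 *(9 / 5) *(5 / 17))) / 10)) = 20736 / 168072773155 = 0.00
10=10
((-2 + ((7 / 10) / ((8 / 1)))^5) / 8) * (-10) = 6553583193 / 2621440000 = 2.50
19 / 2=9.50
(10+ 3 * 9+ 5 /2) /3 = 13.17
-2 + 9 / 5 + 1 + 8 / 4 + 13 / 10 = 41 / 10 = 4.10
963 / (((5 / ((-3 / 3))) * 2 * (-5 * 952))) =963 / 47600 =0.02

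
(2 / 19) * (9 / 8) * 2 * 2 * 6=54 / 19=2.84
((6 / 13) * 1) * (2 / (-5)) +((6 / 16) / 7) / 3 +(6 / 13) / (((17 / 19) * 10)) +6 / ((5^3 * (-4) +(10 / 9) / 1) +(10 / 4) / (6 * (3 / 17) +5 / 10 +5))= -1575151619 / 12382249880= -0.13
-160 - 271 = -431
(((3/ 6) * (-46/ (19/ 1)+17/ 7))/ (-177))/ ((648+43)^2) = -1/ 22480760442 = -0.00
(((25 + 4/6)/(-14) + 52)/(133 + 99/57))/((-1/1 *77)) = -817/168960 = -0.00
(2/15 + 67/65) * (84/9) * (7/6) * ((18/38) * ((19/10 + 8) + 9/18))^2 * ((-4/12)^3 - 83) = -546005824/21375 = -25544.13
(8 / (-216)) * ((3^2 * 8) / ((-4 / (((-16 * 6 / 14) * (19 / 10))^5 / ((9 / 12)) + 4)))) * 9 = -157728702065208 / 52521875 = -3003104.94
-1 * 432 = -432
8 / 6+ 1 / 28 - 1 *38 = -3077 / 84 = -36.63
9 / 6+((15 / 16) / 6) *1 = 53 / 32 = 1.66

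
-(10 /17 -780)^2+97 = -607385.70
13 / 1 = 13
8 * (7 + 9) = 128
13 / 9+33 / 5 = 362 / 45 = 8.04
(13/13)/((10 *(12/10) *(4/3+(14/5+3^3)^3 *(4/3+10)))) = 125/449883064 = 0.00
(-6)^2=36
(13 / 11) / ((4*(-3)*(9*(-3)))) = 13 / 3564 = 0.00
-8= -8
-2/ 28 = -1/ 14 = -0.07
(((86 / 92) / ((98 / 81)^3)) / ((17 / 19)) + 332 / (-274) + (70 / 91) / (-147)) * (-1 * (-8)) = -2465658191105 / 491564110674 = -5.02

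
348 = 348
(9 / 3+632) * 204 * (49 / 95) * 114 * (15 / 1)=114254280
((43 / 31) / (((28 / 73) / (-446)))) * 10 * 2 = -6999970 / 217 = -32257.93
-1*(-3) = 3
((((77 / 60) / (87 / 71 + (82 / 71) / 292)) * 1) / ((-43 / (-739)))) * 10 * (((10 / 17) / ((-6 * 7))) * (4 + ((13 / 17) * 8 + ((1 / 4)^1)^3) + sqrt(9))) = -1003388035705 / 30404594112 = -33.00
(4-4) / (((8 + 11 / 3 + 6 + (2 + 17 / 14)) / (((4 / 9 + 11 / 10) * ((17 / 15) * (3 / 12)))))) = 0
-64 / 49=-1.31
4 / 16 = 1 / 4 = 0.25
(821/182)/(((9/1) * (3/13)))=2.17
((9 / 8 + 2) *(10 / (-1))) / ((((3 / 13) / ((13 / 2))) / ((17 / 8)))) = -1870.44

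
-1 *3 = -3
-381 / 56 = -6.80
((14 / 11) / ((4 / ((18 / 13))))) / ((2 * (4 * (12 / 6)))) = 63 / 2288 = 0.03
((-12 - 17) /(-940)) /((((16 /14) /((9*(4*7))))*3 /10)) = 4263 /188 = 22.68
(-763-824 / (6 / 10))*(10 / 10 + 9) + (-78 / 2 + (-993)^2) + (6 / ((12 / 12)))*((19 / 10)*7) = 14470897 / 15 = 964726.47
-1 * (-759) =759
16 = 16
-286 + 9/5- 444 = -3641/5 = -728.20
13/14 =0.93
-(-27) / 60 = 9 / 20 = 0.45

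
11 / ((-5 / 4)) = -8.80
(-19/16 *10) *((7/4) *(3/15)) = -133/32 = -4.16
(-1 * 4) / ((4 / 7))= -7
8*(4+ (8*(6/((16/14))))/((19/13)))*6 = 29856/19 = 1571.37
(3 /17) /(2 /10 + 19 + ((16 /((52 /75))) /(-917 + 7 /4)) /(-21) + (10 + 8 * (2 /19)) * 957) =94948035 /5592965619778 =0.00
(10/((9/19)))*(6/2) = 190/3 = 63.33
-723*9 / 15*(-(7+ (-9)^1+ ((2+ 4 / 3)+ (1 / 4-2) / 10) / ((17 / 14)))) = 443199 / 1700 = 260.71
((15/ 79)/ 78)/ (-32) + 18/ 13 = 91003/ 65728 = 1.38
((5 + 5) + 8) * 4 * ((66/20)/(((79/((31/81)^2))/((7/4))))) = 73997/95985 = 0.77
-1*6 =-6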